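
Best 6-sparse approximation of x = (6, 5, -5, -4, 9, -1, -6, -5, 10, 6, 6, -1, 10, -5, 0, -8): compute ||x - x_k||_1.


Sorted |x_i| descending: [10, 10, 9, 8, 6, 6, 6, 6, 5, 5, 5, 5, 4, 1, 1, 0]
Keep top 6: [10, 10, 9, 8, 6, 6]
Tail entries: [6, 6, 5, 5, 5, 5, 4, 1, 1, 0]
L1 error = sum of tail = 38.

38


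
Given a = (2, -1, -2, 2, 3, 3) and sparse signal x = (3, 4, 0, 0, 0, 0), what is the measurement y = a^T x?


Non-zero terms: ['2*3', '-1*4']
Products: [6, -4]
y = sum = 2.

2


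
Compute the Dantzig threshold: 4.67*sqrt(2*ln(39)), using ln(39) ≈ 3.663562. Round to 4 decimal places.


ln(39) ≈ 3.663562.
2*ln(n) ≈ 7.327124.
sqrt(2*ln(n)) ≈ sqrt(7.327124) ≈ 2.706866.
threshold ≈ 4.67*2.706866 = 12.64106422 ≈ 12.6411.

12.6411


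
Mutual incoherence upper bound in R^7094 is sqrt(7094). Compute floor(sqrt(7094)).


84^2 = 7056 <= 7094 < 7225 = 85^2, so 84 <= sqrt(7094) < 85.
floor(sqrt(7094)) = 84.

84


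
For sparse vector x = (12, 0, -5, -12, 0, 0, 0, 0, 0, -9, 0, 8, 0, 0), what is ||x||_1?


Non-zero entries: [(0, 12), (2, -5), (3, -12), (9, -9), (11, 8)]
Absolute values: [12, 5, 12, 9, 8]
||x||_1 = sum = 46.

46


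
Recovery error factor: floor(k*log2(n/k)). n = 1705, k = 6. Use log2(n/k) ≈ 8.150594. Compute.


log2(n/k) = log2(1705/6) ≈ 8.150594.
k*log2(n/k) ≈ 6*8.150594 = 48.903564.
floor(48.903564) = 48.

48


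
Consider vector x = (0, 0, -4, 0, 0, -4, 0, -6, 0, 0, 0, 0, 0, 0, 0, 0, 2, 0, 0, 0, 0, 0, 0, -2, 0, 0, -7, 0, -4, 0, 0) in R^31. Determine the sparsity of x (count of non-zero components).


Non-zero positions: [2, 5, 7, 16, 23, 26, 28].
Sparsity = 7.

7


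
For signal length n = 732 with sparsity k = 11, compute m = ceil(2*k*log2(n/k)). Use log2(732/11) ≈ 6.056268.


log2(n/k) = log2(732/11) ≈ 6.056268.
2*k*log2(n/k) ≈ 2*11*6.056268 = 133.237896.
m = ceil(133.237896) = 134.

134


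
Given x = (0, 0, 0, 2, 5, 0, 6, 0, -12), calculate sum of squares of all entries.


Non-zero entries: [(3, 2), (4, 5), (6, 6), (8, -12)]
Squares: [4, 25, 36, 144]
||x||_2^2 = sum = 209.

209


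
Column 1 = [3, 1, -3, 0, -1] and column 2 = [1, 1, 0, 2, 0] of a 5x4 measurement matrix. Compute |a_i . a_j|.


Inner product: 3*1 + 1*1 + -3*0 + 0*2 + -1*0
Products: [3, 1, 0, 0, 0]
Sum = 4.
|dot| = 4.

4


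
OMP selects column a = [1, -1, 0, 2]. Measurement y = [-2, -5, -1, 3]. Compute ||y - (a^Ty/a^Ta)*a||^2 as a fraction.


a^T a = 6.
a^T y = 9.
coeff = 9/6 = 3/2.
||r||^2 = 51/2.

51/2


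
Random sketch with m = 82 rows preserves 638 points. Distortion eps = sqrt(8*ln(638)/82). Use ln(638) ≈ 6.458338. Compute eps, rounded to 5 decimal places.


ln(638) ≈ 6.458338.
8*ln(N)/m ≈ 8*6.458338/82 ≈ 0.63008176.
eps = sqrt(0.63008176) ≈ 0.7937769 ≈ 0.79378.

0.79378


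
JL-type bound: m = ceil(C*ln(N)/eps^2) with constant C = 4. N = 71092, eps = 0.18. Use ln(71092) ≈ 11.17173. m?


ln(71092) ≈ 11.17173.
eps^2 = 0.18^2 = 0.0324.
C*ln(N)/eps^2 ≈ 4*11.17173/0.0324 ≈ 1379.2259.
m = ceil(1379.2259) = 1380.

1380


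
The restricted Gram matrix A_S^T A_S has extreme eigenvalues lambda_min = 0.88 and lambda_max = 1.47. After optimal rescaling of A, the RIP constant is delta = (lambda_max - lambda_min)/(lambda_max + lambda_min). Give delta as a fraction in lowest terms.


lambda_max - lambda_min = 1.47 - 0.88 = 0.59.
lambda_max + lambda_min = 1.47 + 0.88 = 2.35.
delta = 0.59/2.35 = 59/235.

59/235


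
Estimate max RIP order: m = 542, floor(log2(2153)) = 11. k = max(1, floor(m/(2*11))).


floor(log2(2153)) = 11.
2*11 = 22.
m/(2*floor(log2(n))) = 542/22 ≈ 24.6364.
floor = 24.
k = max(1, 24) = 24.

24


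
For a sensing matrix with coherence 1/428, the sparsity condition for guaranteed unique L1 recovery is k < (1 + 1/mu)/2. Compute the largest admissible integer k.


1/mu = 428.
1 + 1/mu = 429.
(1 + 1/mu)/2 = 214.5 is not an integer, so k_max = floor(214.5) = 214.

214


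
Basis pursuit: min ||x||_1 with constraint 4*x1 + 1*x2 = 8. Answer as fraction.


Axis intercepts:
  x1 = 2, x2 = 0: L1 = 2
  x1 = 0, x2 = 8: L1 = 8
x* = (2, 0)
||x*||_1 = 2.

2


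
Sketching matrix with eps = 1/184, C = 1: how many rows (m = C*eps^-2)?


1/eps = 184.
(1/eps)^2 = 33856.
m = 1*33856 = 33856.

33856


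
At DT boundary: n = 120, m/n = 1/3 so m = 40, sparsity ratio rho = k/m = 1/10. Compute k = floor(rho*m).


m = 1/3*120 = 40.
rho = 1/10.
rho*m = 1/10*40 = 4.
k = floor(4) = 4.

4


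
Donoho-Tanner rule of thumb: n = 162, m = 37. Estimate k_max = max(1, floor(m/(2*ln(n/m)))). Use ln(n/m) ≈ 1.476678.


n/m = 162/37.
ln(n/m) ≈ 1.476678.
2*ln(n/m) ≈ 2.953356.
m/(2*ln(n/m)) ≈ 37/2.953356 ≈ 12.5281.
floor = 12.
k_max = max(1, 12) = 12.

12


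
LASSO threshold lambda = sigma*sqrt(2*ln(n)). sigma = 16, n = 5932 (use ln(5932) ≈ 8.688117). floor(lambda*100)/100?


ln(5932) ≈ 8.688117.
2*ln(n) ≈ 17.376234.
sqrt(2*ln(n)) ≈ sqrt(17.376234) ≈ 4.168481.
lambda ≈ 16*4.168481 = 66.695696.
floor(lambda*100)/100 = 66.69.

66.69


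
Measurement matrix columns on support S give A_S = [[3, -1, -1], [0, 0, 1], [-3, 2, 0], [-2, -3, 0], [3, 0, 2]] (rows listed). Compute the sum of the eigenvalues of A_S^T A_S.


Sum of eigenvalues of A_S^T A_S = trace(A_S^T A_S) = sum of squared column norms of A_S.
A_S^T A_S diagonal: [31, 14, 6].
trace = 31 + 14 + 6 = 51.

51


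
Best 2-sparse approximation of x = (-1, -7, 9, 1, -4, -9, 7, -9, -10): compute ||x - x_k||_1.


Sorted |x_i| descending: [10, 9, 9, 9, 7, 7, 4, 1, 1]
Keep top 2: [10, 9]
Tail entries: [9, 9, 7, 7, 4, 1, 1]
L1 error = sum of tail = 38.

38


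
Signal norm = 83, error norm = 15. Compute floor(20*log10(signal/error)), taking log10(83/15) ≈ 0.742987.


||x||/||e|| = 83/15.
log10(83/15) ≈ 0.742987.
20*log10(||x||/||e||) ≈ 20*0.742987 = 14.85974.
floor(14.85974) = 14.

14


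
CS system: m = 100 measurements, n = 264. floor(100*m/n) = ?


100*m/n = 100*100/264 ≈ 37.8788.
floor = 37.

37


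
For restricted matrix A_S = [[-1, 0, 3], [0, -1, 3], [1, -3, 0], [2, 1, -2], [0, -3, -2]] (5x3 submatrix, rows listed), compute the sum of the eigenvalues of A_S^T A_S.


Sum of eigenvalues of A_S^T A_S = trace(A_S^T A_S) = sum of squared column norms of A_S.
A_S^T A_S diagonal: [6, 20, 26].
trace = 6 + 20 + 26 = 52.

52


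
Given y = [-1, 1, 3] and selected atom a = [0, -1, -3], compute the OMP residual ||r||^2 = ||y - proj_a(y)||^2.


a^T a = 10.
a^T y = -10.
coeff = -10/10 = -1.
||r||^2 = 1.

1


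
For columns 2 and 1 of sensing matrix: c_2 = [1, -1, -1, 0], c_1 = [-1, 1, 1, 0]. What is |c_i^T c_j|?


Inner product: 1*-1 + -1*1 + -1*1 + 0*0
Products: [-1, -1, -1, 0]
Sum = -3.
|dot| = 3.

3


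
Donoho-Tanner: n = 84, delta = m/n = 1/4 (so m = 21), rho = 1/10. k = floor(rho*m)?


m = 1/4*84 = 21.
rho = 1/10.
rho*m = 1/10*21 = 2.1.
k = floor(2.1) = 2.

2


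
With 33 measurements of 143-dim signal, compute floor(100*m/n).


100*m/n = 100*33/143 ≈ 23.0769.
floor = 23.

23


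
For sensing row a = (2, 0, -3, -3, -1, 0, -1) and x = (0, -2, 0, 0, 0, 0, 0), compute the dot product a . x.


Non-zero terms: ['0*-2']
Products: [0]
y = sum = 0.

0


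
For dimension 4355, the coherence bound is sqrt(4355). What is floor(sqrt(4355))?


65^2 = 4225 <= 4355 < 4356 = 66^2, so 65 <= sqrt(4355) < 66.
floor(sqrt(4355)) = 65.

65


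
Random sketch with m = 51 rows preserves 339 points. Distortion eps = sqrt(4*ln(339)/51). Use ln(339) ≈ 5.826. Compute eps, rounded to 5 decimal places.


ln(339) ≈ 5.826.
4*ln(N)/m ≈ 4*5.826/51 ≈ 0.45694118.
eps = sqrt(0.45694118) ≈ 0.6759742 ≈ 0.67597.

0.67597


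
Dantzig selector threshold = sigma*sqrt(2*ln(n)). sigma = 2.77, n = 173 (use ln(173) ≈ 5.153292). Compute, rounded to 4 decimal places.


ln(173) ≈ 5.153292.
2*ln(n) ≈ 10.306584.
sqrt(2*ln(n)) ≈ sqrt(10.306584) ≈ 3.210387.
threshold ≈ 2.77*3.210387 = 8.89277199 ≈ 8.8928.

8.8928


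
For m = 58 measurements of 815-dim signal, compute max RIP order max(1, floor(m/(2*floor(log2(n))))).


floor(log2(815)) = 9.
2*9 = 18.
m/(2*floor(log2(n))) = 58/18 ≈ 3.2222.
floor = 3.
k = max(1, 3) = 3.

3


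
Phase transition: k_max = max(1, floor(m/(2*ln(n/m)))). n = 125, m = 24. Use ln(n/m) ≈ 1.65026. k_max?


n/m = 125/24.
ln(n/m) ≈ 1.65026.
2*ln(n/m) ≈ 3.30052.
m/(2*ln(n/m)) ≈ 24/3.30052 ≈ 7.2716.
floor = 7.
k_max = max(1, 7) = 7.

7


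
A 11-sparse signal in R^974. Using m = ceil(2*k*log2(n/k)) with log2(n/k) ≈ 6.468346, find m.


log2(n/k) = log2(974/11) ≈ 6.468346.
2*k*log2(n/k) ≈ 2*11*6.468346 = 142.303612.
m = ceil(142.303612) = 143.

143


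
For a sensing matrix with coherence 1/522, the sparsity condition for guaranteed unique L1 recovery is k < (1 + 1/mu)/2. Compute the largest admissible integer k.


1/mu = 522.
1 + 1/mu = 523.
(1 + 1/mu)/2 = 261.5 is not an integer, so k_max = floor(261.5) = 261.

261


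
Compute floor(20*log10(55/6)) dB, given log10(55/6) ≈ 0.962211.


||x||/||e|| = 55/6.
log10(55/6) ≈ 0.962211.
20*log10(||x||/||e||) ≈ 20*0.962211 = 19.24422.
floor(19.24422) = 19.

19


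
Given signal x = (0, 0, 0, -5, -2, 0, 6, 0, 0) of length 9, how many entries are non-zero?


Non-zero positions: [3, 4, 6].
Sparsity = 3.

3


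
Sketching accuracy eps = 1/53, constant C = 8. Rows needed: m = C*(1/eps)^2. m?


1/eps = 53.
(1/eps)^2 = 2809.
m = 8*2809 = 22472.

22472


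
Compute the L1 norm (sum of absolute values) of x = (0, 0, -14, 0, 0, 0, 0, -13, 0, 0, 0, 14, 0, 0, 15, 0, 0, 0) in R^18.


Non-zero entries: [(2, -14), (7, -13), (11, 14), (14, 15)]
Absolute values: [14, 13, 14, 15]
||x||_1 = sum = 56.

56


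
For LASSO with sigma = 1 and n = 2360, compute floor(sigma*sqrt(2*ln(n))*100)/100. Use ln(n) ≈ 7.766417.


ln(2360) ≈ 7.766417.
2*ln(n) ≈ 15.532834.
sqrt(2*ln(n)) ≈ sqrt(15.532834) ≈ 3.941172.
lambda ≈ 1*3.941172 = 3.941172.
floor(lambda*100)/100 = 3.94.

3.94


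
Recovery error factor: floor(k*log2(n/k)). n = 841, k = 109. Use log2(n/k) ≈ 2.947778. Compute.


log2(n/k) = log2(841/109) ≈ 2.947778.
k*log2(n/k) ≈ 109*2.947778 = 321.307802.
floor(321.307802) = 321.

321


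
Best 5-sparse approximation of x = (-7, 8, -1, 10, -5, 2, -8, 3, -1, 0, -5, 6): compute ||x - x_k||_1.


Sorted |x_i| descending: [10, 8, 8, 7, 6, 5, 5, 3, 2, 1, 1, 0]
Keep top 5: [10, 8, 8, 7, 6]
Tail entries: [5, 5, 3, 2, 1, 1, 0]
L1 error = sum of tail = 17.

17


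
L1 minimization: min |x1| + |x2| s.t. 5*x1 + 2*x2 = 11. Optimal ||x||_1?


Axis intercepts:
  x1 = 11/5, x2 = 0: L1 = 11/5
  x1 = 0, x2 = 11/2: L1 = 11/2
x* = (11/5, 0)
||x*||_1 = 11/5.

11/5


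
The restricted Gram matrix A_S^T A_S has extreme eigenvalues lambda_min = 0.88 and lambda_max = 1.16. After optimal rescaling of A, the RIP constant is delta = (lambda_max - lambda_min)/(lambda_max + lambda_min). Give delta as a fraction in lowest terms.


lambda_max - lambda_min = 1.16 - 0.88 = 0.28.
lambda_max + lambda_min = 1.16 + 0.88 = 2.04.
delta = 0.28/2.04 = 28/204 = 7/51.

7/51


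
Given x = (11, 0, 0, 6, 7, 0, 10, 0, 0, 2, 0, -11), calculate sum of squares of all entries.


Non-zero entries: [(0, 11), (3, 6), (4, 7), (6, 10), (9, 2), (11, -11)]
Squares: [121, 36, 49, 100, 4, 121]
||x||_2^2 = sum = 431.

431


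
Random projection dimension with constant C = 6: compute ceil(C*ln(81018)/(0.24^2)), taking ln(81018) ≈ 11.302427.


ln(81018) ≈ 11.302427.
eps^2 = 0.24^2 = 0.0576.
C*ln(N)/eps^2 ≈ 6*11.302427/0.0576 ≈ 1177.3361.
m = ceil(1177.3361) = 1178.

1178


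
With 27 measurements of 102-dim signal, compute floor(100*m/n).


100*m/n = 100*27/102 ≈ 26.4706.
floor = 26.

26


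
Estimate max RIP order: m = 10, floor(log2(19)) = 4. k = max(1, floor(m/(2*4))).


floor(log2(19)) = 4.
2*4 = 8.
m/(2*floor(log2(n))) = 10/8 ≈ 1.25.
floor = 1.
k = max(1, 1) = 1.

1


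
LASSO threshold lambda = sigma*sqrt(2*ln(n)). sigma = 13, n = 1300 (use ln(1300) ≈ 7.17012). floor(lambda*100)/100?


ln(1300) ≈ 7.17012.
2*ln(n) ≈ 14.34024.
sqrt(2*ln(n)) ≈ sqrt(14.34024) ≈ 3.786851.
lambda ≈ 13*3.786851 = 49.229063.
floor(lambda*100)/100 = 49.22.

49.22


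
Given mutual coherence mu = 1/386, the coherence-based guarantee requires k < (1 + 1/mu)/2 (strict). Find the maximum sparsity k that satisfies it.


1/mu = 386.
1 + 1/mu = 387.
(1 + 1/mu)/2 = 193.5 is not an integer, so k_max = floor(193.5) = 193.

193


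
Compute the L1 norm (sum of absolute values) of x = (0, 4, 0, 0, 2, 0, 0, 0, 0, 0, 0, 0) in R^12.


Non-zero entries: [(1, 4), (4, 2)]
Absolute values: [4, 2]
||x||_1 = sum = 6.

6


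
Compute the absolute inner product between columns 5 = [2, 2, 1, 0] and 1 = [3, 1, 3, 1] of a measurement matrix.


Inner product: 2*3 + 2*1 + 1*3 + 0*1
Products: [6, 2, 3, 0]
Sum = 11.
|dot| = 11.

11


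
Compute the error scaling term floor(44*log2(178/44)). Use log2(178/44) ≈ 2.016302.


log2(n/k) = log2(178/44) ≈ 2.016302.
k*log2(n/k) ≈ 44*2.016302 = 88.717288.
floor(88.717288) = 88.

88


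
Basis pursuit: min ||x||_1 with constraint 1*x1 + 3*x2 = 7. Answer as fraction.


Axis intercepts:
  x1 = 7, x2 = 0: L1 = 7
  x1 = 0, x2 = 7/3: L1 = 7/3
x* = (0, 7/3)
||x*||_1 = 7/3.

7/3


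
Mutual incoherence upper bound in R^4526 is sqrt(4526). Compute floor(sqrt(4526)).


67^2 = 4489 <= 4526 < 4624 = 68^2, so 67 <= sqrt(4526) < 68.
floor(sqrt(4526)) = 67.

67


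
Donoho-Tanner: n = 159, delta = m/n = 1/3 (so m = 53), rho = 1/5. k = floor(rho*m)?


m = 1/3*159 = 53.
rho = 1/5.
rho*m = 1/5*53 = 10.6.
k = floor(10.6) = 10.

10


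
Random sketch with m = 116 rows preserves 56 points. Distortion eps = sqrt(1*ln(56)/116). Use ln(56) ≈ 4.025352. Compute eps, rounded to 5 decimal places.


ln(56) ≈ 4.025352.
1*ln(N)/m ≈ 1*4.025352/116 ≈ 0.03470131.
eps = sqrt(0.03470131) ≈ 0.1862829 ≈ 0.18628.

0.18628


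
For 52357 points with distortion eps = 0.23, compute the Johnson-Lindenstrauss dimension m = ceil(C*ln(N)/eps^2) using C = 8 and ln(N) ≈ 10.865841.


ln(52357) ≈ 10.865841.
eps^2 = 0.23^2 = 0.0529.
C*ln(N)/eps^2 ≈ 8*10.865841/0.0529 ≈ 1643.2274.
m = ceil(1643.2274) = 1644.

1644


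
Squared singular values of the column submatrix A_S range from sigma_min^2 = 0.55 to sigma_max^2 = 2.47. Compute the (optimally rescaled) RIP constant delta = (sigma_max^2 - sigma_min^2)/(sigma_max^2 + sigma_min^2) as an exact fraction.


lambda_max - lambda_min = 2.47 - 0.55 = 1.92.
lambda_max + lambda_min = 2.47 + 0.55 = 3.02.
delta = 1.92/3.02 = 192/302 = 96/151.

96/151


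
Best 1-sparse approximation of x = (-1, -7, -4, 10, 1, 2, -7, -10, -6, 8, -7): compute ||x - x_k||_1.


Sorted |x_i| descending: [10, 10, 8, 7, 7, 7, 6, 4, 2, 1, 1]
Keep top 1: [10]
Tail entries: [10, 8, 7, 7, 7, 6, 4, 2, 1, 1]
L1 error = sum of tail = 53.

53


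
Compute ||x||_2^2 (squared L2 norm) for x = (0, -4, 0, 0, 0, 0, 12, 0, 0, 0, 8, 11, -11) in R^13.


Non-zero entries: [(1, -4), (6, 12), (10, 8), (11, 11), (12, -11)]
Squares: [16, 144, 64, 121, 121]
||x||_2^2 = sum = 466.

466


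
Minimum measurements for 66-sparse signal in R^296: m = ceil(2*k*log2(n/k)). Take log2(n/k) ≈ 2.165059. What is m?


log2(n/k) = log2(296/66) ≈ 2.165059.
2*k*log2(n/k) ≈ 2*66*2.165059 = 285.787788.
m = ceil(285.787788) = 286.

286


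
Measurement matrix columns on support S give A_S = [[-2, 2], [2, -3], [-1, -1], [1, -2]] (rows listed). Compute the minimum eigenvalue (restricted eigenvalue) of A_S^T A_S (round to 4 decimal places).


A_S^T A_S = [[10, -11], [-11, 18]].
trace = 28.
det = 59.
disc = trace^2 - 4*det = 784 - 4*59 = 548.
sqrt(548) ≈ 23.409400.
lam_min = (28 - sqrt(548))/2 ≈ (28 - 23.409400)/2 = 2.2953 ≈ 2.2953.

2.2953


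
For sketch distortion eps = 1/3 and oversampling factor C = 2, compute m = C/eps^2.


1/eps = 3.
(1/eps)^2 = 9.
m = 2*9 = 18.

18


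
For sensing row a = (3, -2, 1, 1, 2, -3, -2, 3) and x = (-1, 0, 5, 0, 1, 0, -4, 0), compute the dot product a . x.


Non-zero terms: ['3*-1', '1*5', '2*1', '-2*-4']
Products: [-3, 5, 2, 8]
y = sum = 12.

12


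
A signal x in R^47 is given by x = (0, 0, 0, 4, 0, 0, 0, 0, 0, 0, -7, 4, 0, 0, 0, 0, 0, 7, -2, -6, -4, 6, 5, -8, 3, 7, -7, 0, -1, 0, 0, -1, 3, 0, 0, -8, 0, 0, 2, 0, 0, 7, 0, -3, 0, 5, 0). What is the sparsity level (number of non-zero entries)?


Non-zero positions: [3, 10, 11, 17, 18, 19, 20, 21, 22, 23, 24, 25, 26, 28, 31, 32, 35, 38, 41, 43, 45].
Sparsity = 21.

21


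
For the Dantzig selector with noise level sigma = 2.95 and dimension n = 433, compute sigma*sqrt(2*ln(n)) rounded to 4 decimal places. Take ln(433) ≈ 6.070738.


ln(433) ≈ 6.070738.
2*ln(n) ≈ 12.141476.
sqrt(2*ln(n)) ≈ sqrt(12.141476) ≈ 3.484462.
threshold ≈ 2.95*3.484462 = 10.2791629 ≈ 10.2792.

10.2792


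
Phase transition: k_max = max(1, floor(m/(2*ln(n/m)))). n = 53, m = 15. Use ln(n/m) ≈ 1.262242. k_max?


n/m = 53/15.
ln(n/m) ≈ 1.262242.
2*ln(n/m) ≈ 2.524484.
m/(2*ln(n/m)) ≈ 15/2.524484 ≈ 5.9418.
floor = 5.
k_max = max(1, 5) = 5.

5


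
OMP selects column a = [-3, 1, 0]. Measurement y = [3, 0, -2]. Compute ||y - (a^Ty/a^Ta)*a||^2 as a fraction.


a^T a = 10.
a^T y = -9.
coeff = -9/10 = -9/10.
||r||^2 = 49/10.

49/10


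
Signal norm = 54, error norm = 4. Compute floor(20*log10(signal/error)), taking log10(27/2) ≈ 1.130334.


||x||/||e|| = 54/4 = 27/2.
log10(27/2) ≈ 1.130334.
20*log10(||x||/||e||) ≈ 20*1.130334 = 22.60668.
floor(22.60668) = 22.

22


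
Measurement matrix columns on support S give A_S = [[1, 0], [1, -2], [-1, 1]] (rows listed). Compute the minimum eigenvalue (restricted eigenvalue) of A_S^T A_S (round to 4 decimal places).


A_S^T A_S = [[3, -3], [-3, 5]].
trace = 8.
det = 6.
disc = trace^2 - 4*det = 64 - 4*6 = 40.
sqrt(40) ≈ 6.324555.
lam_min = (8 - sqrt(40))/2 ≈ (8 - 6.324555)/2 = 0.8377225 ≈ 0.8377.

0.8377


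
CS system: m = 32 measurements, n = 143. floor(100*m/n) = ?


100*m/n = 100*32/143 ≈ 22.3776.
floor = 22.

22


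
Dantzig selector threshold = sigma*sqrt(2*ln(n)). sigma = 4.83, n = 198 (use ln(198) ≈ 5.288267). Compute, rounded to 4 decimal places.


ln(198) ≈ 5.288267.
2*ln(n) ≈ 10.576534.
sqrt(2*ln(n)) ≈ sqrt(10.576534) ≈ 3.252158.
threshold ≈ 4.83*3.252158 = 15.70792314 ≈ 15.7079.

15.7079


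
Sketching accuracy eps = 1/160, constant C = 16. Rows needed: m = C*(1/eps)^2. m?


1/eps = 160.
(1/eps)^2 = 25600.
m = 16*25600 = 409600.

409600


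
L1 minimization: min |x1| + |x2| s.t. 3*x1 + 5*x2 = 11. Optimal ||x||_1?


Axis intercepts:
  x1 = 11/3, x2 = 0: L1 = 11/3
  x1 = 0, x2 = 11/5: L1 = 11/5
x* = (0, 11/5)
||x*||_1 = 11/5.

11/5


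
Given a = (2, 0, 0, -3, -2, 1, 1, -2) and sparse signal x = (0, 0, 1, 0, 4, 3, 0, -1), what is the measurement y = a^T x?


Non-zero terms: ['0*1', '-2*4', '1*3', '-2*-1']
Products: [0, -8, 3, 2]
y = sum = -3.

-3


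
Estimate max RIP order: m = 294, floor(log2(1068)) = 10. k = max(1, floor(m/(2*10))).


floor(log2(1068)) = 10.
2*10 = 20.
m/(2*floor(log2(n))) = 294/20 ≈ 14.7.
floor = 14.
k = max(1, 14) = 14.

14


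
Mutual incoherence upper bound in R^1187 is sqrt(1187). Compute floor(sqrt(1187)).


34^2 = 1156 <= 1187 < 1225 = 35^2, so 34 <= sqrt(1187) < 35.
floor(sqrt(1187)) = 34.

34


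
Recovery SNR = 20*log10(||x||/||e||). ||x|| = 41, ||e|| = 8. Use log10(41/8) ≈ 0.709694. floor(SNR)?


||x||/||e|| = 41/8.
log10(41/8) ≈ 0.709694.
20*log10(||x||/||e||) ≈ 20*0.709694 = 14.19388.
floor(14.19388) = 14.

14


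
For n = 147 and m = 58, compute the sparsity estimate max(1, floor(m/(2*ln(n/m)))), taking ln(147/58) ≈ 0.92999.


n/m = 147/58.
ln(n/m) ≈ 0.92999.
2*ln(n/m) ≈ 1.85998.
m/(2*ln(n/m)) ≈ 58/1.85998 ≈ 31.1831.
floor = 31.
k_max = max(1, 31) = 31.

31


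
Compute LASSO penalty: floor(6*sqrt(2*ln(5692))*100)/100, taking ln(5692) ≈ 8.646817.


ln(5692) ≈ 8.646817.
2*ln(n) ≈ 17.293634.
sqrt(2*ln(n)) ≈ sqrt(17.293634) ≈ 4.158562.
lambda ≈ 6*4.158562 = 24.951372.
floor(lambda*100)/100 = 24.95.

24.95


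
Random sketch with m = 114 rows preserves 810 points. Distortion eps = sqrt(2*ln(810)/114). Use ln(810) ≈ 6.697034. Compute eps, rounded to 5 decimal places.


ln(810) ≈ 6.697034.
2*ln(N)/m ≈ 2*6.697034/114 ≈ 0.11749182.
eps = sqrt(0.11749182) ≈ 0.3427708 ≈ 0.34277.

0.34277


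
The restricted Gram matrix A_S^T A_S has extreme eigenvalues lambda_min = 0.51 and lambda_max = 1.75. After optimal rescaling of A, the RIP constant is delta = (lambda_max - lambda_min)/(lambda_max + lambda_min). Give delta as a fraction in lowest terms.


lambda_max - lambda_min = 1.75 - 0.51 = 1.24.
lambda_max + lambda_min = 1.75 + 0.51 = 2.26.
delta = 1.24/2.26 = 124/226 = 62/113.

62/113


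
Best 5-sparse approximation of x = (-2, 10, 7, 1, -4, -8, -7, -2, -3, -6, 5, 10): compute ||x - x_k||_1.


Sorted |x_i| descending: [10, 10, 8, 7, 7, 6, 5, 4, 3, 2, 2, 1]
Keep top 5: [10, 10, 8, 7, 7]
Tail entries: [6, 5, 4, 3, 2, 2, 1]
L1 error = sum of tail = 23.

23


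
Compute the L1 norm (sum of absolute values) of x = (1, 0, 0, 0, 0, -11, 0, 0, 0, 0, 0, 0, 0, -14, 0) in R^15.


Non-zero entries: [(0, 1), (5, -11), (13, -14)]
Absolute values: [1, 11, 14]
||x||_1 = sum = 26.

26


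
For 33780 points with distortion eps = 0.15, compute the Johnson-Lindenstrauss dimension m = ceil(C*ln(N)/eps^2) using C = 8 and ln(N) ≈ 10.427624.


ln(33780) ≈ 10.427624.
eps^2 = 0.15^2 = 0.0225.
C*ln(N)/eps^2 ≈ 8*10.427624/0.0225 ≈ 3707.5996.
m = ceil(3707.5996) = 3708.

3708


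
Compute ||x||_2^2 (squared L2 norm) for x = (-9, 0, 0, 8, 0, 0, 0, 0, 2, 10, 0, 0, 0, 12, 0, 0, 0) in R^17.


Non-zero entries: [(0, -9), (3, 8), (8, 2), (9, 10), (13, 12)]
Squares: [81, 64, 4, 100, 144]
||x||_2^2 = sum = 393.

393


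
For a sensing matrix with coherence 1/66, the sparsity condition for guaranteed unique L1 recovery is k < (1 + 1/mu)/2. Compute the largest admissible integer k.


1/mu = 66.
1 + 1/mu = 67.
(1 + 1/mu)/2 = 33.5 is not an integer, so k_max = floor(33.5) = 33.

33


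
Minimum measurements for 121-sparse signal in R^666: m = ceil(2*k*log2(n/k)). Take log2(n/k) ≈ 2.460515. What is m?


log2(n/k) = log2(666/121) ≈ 2.460515.
2*k*log2(n/k) ≈ 2*121*2.460515 = 595.44463.
m = ceil(595.44463) = 596.

596


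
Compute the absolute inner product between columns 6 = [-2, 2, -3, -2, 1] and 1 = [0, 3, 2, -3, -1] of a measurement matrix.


Inner product: -2*0 + 2*3 + -3*2 + -2*-3 + 1*-1
Products: [0, 6, -6, 6, -1]
Sum = 5.
|dot| = 5.

5


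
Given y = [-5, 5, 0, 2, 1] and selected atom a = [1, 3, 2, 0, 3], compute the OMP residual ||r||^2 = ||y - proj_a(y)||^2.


a^T a = 23.
a^T y = 13.
coeff = 13/23 = 13/23.
||r||^2 = 1096/23.

1096/23


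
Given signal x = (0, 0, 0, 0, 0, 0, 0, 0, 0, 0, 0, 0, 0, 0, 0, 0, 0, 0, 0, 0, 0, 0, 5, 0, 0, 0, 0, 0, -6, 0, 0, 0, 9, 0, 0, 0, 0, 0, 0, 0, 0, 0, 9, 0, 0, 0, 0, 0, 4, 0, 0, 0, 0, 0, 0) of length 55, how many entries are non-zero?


Non-zero positions: [22, 28, 32, 42, 48].
Sparsity = 5.

5


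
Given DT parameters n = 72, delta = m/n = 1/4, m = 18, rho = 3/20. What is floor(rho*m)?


m = 1/4*72 = 18.
rho = 3/20.
rho*m = 3/20*18 = 2.7.
k = floor(2.7) = 2.

2


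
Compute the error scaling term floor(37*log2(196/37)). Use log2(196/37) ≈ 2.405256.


log2(n/k) = log2(196/37) ≈ 2.405256.
k*log2(n/k) ≈ 37*2.405256 = 88.994472.
floor(88.994472) = 88.

88


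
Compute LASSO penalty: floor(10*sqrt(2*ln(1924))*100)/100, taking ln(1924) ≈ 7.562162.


ln(1924) ≈ 7.562162.
2*ln(n) ≈ 15.124324.
sqrt(2*ln(n)) ≈ sqrt(15.124324) ≈ 3.889.
lambda ≈ 10*3.889 = 38.89.
floor(lambda*100)/100 = 38.89.

38.89


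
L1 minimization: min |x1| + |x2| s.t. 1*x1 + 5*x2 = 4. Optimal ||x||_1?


Axis intercepts:
  x1 = 4, x2 = 0: L1 = 4
  x1 = 0, x2 = 4/5: L1 = 4/5
x* = (0, 4/5)
||x*||_1 = 4/5.

4/5


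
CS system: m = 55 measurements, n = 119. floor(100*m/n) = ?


100*m/n = 100*55/119 ≈ 46.2185.
floor = 46.

46


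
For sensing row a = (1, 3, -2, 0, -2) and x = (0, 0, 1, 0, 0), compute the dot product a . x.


Non-zero terms: ['-2*1']
Products: [-2]
y = sum = -2.

-2


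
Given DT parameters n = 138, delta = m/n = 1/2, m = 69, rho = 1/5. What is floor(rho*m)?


m = 1/2*138 = 69.
rho = 1/5.
rho*m = 1/5*69 = 13.8.
k = floor(13.8) = 13.

13


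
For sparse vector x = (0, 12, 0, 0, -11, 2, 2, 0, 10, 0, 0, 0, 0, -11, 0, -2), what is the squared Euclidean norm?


Non-zero entries: [(1, 12), (4, -11), (5, 2), (6, 2), (8, 10), (13, -11), (15, -2)]
Squares: [144, 121, 4, 4, 100, 121, 4]
||x||_2^2 = sum = 498.

498


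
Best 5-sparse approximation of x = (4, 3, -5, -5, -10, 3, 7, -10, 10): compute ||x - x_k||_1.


Sorted |x_i| descending: [10, 10, 10, 7, 5, 5, 4, 3, 3]
Keep top 5: [10, 10, 10, 7, 5]
Tail entries: [5, 4, 3, 3]
L1 error = sum of tail = 15.

15


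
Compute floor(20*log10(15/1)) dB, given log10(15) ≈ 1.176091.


||x||/||e|| = 15/1 = 15.
log10(15) ≈ 1.176091.
20*log10(||x||/||e||) ≈ 20*1.176091 = 23.52182.
floor(23.52182) = 23.

23


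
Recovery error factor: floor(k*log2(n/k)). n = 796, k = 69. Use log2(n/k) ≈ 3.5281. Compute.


log2(n/k) = log2(796/69) ≈ 3.5281.
k*log2(n/k) ≈ 69*3.5281 = 243.4389.
floor(243.4389) = 243.

243


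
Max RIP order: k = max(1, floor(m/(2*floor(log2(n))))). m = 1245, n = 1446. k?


floor(log2(1446)) = 10.
2*10 = 20.
m/(2*floor(log2(n))) = 1245/20 ≈ 62.25.
floor = 62.
k = max(1, 62) = 62.

62


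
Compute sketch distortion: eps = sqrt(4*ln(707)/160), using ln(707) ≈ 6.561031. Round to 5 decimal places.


ln(707) ≈ 6.561031.
4*ln(N)/m ≈ 4*6.561031/160 ≈ 0.16402577.
eps = sqrt(0.16402577) ≈ 0.405001 ≈ 0.40500.

0.40500


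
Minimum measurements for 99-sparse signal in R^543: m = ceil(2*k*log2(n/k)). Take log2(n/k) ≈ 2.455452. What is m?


log2(n/k) = log2(543/99) ≈ 2.455452.
2*k*log2(n/k) ≈ 2*99*2.455452 = 486.179496.
m = ceil(486.179496) = 487.

487


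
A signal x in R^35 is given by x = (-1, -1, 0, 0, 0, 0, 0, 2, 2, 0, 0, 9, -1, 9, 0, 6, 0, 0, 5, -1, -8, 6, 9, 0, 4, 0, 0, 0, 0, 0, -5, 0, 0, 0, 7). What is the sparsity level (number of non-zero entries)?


Non-zero positions: [0, 1, 7, 8, 11, 12, 13, 15, 18, 19, 20, 21, 22, 24, 30, 34].
Sparsity = 16.

16


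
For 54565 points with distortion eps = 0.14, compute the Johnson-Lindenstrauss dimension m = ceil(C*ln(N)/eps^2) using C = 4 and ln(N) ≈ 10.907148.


ln(54565) ≈ 10.907148.
eps^2 = 0.14^2 = 0.0196.
C*ln(N)/eps^2 ≈ 4*10.907148/0.0196 ≈ 2225.9486.
m = ceil(2225.9486) = 2226.

2226


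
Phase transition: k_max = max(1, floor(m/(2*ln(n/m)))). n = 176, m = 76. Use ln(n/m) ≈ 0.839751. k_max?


n/m = 176/76 = 44/19.
ln(n/m) ≈ 0.839751.
2*ln(n/m) ≈ 1.679502.
m/(2*ln(n/m)) ≈ 76/1.679502 ≈ 45.2515.
floor = 45.
k_max = max(1, 45) = 45.

45


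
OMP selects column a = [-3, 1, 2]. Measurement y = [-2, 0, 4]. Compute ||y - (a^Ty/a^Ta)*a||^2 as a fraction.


a^T a = 14.
a^T y = 14.
coeff = 14/14 = 1.
||r||^2 = 6.

6


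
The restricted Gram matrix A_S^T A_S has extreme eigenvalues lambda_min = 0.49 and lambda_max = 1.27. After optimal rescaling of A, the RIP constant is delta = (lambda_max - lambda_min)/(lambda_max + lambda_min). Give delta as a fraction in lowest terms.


lambda_max - lambda_min = 1.27 - 0.49 = 0.78.
lambda_max + lambda_min = 1.27 + 0.49 = 1.76.
delta = 0.78/1.76 = 78/176 = 39/88.

39/88


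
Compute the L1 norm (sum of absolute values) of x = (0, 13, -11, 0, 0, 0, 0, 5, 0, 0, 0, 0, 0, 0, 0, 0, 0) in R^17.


Non-zero entries: [(1, 13), (2, -11), (7, 5)]
Absolute values: [13, 11, 5]
||x||_1 = sum = 29.

29


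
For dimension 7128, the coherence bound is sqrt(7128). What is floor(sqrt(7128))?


84^2 = 7056 <= 7128 < 7225 = 85^2, so 84 <= sqrt(7128) < 85.
floor(sqrt(7128)) = 84.

84


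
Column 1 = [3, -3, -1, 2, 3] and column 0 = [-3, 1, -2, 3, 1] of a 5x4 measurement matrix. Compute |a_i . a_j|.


Inner product: 3*-3 + -3*1 + -1*-2 + 2*3 + 3*1
Products: [-9, -3, 2, 6, 3]
Sum = -1.
|dot| = 1.

1


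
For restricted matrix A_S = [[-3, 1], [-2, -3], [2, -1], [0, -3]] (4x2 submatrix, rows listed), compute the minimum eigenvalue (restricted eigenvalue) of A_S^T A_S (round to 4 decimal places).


A_S^T A_S = [[17, 1], [1, 20]].
trace = 37.
det = 339.
disc = trace^2 - 4*det = 1369 - 4*339 = 13.
sqrt(13) ≈ 3.605551.
lam_min = (37 - sqrt(13))/2 ≈ (37 - 3.605551)/2 = 16.6972245 ≈ 16.6972.

16.6972


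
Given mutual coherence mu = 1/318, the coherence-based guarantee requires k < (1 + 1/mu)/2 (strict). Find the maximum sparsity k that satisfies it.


1/mu = 318.
1 + 1/mu = 319.
(1 + 1/mu)/2 = 159.5 is not an integer, so k_max = floor(159.5) = 159.

159


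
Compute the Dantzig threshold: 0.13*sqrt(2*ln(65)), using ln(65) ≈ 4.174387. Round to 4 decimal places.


ln(65) ≈ 4.174387.
2*ln(n) ≈ 8.348774.
sqrt(2*ln(n)) ≈ sqrt(8.348774) ≈ 2.889425.
threshold ≈ 0.13*2.889425 = 0.37562525 ≈ 0.3756.

0.3756


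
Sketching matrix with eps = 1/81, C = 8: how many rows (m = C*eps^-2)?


1/eps = 81.
(1/eps)^2 = 6561.
m = 8*6561 = 52488.

52488


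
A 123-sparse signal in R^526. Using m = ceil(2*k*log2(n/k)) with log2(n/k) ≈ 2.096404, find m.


log2(n/k) = log2(526/123) ≈ 2.096404.
2*k*log2(n/k) ≈ 2*123*2.096404 = 515.715384.
m = ceil(515.715384) = 516.

516


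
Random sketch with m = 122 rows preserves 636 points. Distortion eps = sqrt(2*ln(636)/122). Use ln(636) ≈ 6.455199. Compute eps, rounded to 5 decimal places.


ln(636) ≈ 6.455199.
2*ln(N)/m ≈ 2*6.455199/122 ≈ 0.10582293.
eps = sqrt(0.10582293) ≈ 0.3253044 ≈ 0.32530.

0.32530


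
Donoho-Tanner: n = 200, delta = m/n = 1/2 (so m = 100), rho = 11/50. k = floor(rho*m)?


m = 1/2*200 = 100.
rho = 11/50.
rho*m = 11/50*100 = 22.
k = floor(22) = 22.

22


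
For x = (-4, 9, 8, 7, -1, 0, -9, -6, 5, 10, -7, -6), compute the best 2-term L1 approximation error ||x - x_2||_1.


Sorted |x_i| descending: [10, 9, 9, 8, 7, 7, 6, 6, 5, 4, 1, 0]
Keep top 2: [10, 9]
Tail entries: [9, 8, 7, 7, 6, 6, 5, 4, 1, 0]
L1 error = sum of tail = 53.

53


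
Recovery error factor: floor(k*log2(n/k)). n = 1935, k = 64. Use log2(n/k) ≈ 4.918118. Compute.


log2(n/k) = log2(1935/64) ≈ 4.918118.
k*log2(n/k) ≈ 64*4.918118 = 314.759552.
floor(314.759552) = 314.

314


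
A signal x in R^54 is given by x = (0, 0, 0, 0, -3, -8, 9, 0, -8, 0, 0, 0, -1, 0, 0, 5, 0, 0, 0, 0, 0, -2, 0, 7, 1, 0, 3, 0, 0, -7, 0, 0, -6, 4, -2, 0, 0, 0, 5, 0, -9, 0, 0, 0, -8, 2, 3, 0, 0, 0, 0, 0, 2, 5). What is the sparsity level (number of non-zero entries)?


Non-zero positions: [4, 5, 6, 8, 12, 15, 21, 23, 24, 26, 29, 32, 33, 34, 38, 40, 44, 45, 46, 52, 53].
Sparsity = 21.

21


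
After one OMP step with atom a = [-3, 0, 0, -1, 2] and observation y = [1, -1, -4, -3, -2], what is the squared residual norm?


a^T a = 14.
a^T y = -4.
coeff = -4/14 = -2/7.
||r||^2 = 209/7.

209/7


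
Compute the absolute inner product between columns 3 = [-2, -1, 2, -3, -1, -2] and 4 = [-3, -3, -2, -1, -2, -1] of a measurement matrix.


Inner product: -2*-3 + -1*-3 + 2*-2 + -3*-1 + -1*-2 + -2*-1
Products: [6, 3, -4, 3, 2, 2]
Sum = 12.
|dot| = 12.

12


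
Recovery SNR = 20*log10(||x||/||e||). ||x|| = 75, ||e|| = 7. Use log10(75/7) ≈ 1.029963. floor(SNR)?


||x||/||e|| = 75/7.
log10(75/7) ≈ 1.029963.
20*log10(||x||/||e||) ≈ 20*1.029963 = 20.59926.
floor(20.59926) = 20.

20


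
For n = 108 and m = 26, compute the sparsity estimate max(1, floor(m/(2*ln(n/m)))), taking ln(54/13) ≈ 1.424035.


n/m = 108/26 = 54/13.
ln(n/m) ≈ 1.424035.
2*ln(n/m) ≈ 2.84807.
m/(2*ln(n/m)) ≈ 26/2.84807 ≈ 9.129.
floor = 9.
k_max = max(1, 9) = 9.

9


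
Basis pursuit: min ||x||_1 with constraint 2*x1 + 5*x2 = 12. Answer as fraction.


Axis intercepts:
  x1 = 6, x2 = 0: L1 = 6
  x1 = 0, x2 = 12/5: L1 = 12/5
x* = (0, 12/5)
||x*||_1 = 12/5.

12/5


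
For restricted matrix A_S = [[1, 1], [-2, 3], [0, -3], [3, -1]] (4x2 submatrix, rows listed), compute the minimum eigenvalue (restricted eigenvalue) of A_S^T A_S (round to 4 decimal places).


A_S^T A_S = [[14, -8], [-8, 20]].
trace = 34.
det = 216.
disc = trace^2 - 4*det = 1156 - 4*216 = 292.
sqrt(292) ≈ 17.088007.
lam_min = (34 - sqrt(292))/2 ≈ (34 - 17.088007)/2 = 8.4559965 ≈ 8.4560.

8.4560


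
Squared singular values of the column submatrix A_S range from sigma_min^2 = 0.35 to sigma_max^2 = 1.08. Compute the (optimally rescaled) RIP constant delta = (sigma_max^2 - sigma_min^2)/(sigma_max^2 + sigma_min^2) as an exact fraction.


lambda_max - lambda_min = 1.08 - 0.35 = 0.73.
lambda_max + lambda_min = 1.08 + 0.35 = 1.43.
delta = 0.73/1.43 = 73/143.

73/143


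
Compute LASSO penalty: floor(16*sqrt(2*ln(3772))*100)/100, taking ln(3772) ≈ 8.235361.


ln(3772) ≈ 8.235361.
2*ln(n) ≈ 16.470722.
sqrt(2*ln(n)) ≈ sqrt(16.470722) ≈ 4.058414.
lambda ≈ 16*4.058414 = 64.934624.
floor(lambda*100)/100 = 64.93.

64.93


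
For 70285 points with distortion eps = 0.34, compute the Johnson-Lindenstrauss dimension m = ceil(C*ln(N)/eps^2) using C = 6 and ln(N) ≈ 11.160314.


ln(70285) ≈ 11.160314.
eps^2 = 0.34^2 = 0.1156.
C*ln(N)/eps^2 ≈ 6*11.160314/0.1156 ≈ 579.2551.
m = ceil(579.2551) = 580.

580


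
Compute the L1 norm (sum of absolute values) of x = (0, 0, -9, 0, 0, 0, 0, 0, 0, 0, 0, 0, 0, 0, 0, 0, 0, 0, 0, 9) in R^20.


Non-zero entries: [(2, -9), (19, 9)]
Absolute values: [9, 9]
||x||_1 = sum = 18.

18


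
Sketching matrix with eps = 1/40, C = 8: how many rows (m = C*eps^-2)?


1/eps = 40.
(1/eps)^2 = 1600.
m = 8*1600 = 12800.

12800


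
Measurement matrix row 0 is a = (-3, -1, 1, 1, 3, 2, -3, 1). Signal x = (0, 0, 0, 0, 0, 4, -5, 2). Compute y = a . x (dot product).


Non-zero terms: ['2*4', '-3*-5', '1*2']
Products: [8, 15, 2]
y = sum = 25.

25


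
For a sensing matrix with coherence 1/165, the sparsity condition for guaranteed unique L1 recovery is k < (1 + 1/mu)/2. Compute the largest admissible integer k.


1/mu = 165.
1 + 1/mu = 166.
(1 + 1/mu)/2 = 83 is an integer and the inequality is strict, so k_max = 83 - 1 = 82.

82


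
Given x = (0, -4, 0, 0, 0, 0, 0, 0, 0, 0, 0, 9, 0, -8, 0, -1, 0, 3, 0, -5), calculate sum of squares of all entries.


Non-zero entries: [(1, -4), (11, 9), (13, -8), (15, -1), (17, 3), (19, -5)]
Squares: [16, 81, 64, 1, 9, 25]
||x||_2^2 = sum = 196.

196


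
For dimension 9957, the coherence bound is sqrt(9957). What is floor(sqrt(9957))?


99^2 = 9801 <= 9957 < 10000 = 100^2, so 99 <= sqrt(9957) < 100.
floor(sqrt(9957)) = 99.

99


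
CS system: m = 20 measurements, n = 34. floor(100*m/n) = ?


100*m/n = 100*20/34 ≈ 58.8235.
floor = 58.

58


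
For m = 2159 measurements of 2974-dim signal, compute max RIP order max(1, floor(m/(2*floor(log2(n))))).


floor(log2(2974)) = 11.
2*11 = 22.
m/(2*floor(log2(n))) = 2159/22 ≈ 98.1364.
floor = 98.
k = max(1, 98) = 98.

98


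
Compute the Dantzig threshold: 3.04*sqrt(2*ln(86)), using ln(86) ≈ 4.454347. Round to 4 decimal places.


ln(86) ≈ 4.454347.
2*ln(n) ≈ 8.908694.
sqrt(2*ln(n)) ≈ sqrt(8.908694) ≈ 2.984744.
threshold ≈ 3.04*2.984744 = 9.07362176 ≈ 9.0736.

9.0736


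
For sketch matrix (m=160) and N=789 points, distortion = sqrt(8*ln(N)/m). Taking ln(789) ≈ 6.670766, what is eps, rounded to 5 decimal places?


ln(789) ≈ 6.670766.
8*ln(N)/m ≈ 8*6.670766/160 ≈ 0.3335383.
eps = sqrt(0.3335383) ≈ 0.5775277 ≈ 0.57753.

0.57753


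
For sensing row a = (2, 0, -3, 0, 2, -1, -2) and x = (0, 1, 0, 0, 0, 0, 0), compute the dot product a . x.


Non-zero terms: ['0*1']
Products: [0]
y = sum = 0.

0


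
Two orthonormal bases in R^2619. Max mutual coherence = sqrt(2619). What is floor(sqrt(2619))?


51^2 = 2601 <= 2619 < 2704 = 52^2, so 51 <= sqrt(2619) < 52.
floor(sqrt(2619)) = 51.

51


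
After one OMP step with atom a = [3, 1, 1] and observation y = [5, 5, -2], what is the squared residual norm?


a^T a = 11.
a^T y = 18.
coeff = 18/11 = 18/11.
||r||^2 = 270/11.

270/11


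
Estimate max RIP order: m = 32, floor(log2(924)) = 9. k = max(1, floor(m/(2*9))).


floor(log2(924)) = 9.
2*9 = 18.
m/(2*floor(log2(n))) = 32/18 ≈ 1.7778.
floor = 1.
k = max(1, 1) = 1.

1


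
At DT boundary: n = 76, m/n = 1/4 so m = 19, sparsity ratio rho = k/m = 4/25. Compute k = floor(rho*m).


m = 1/4*76 = 19.
rho = 4/25.
rho*m = 4/25*19 = 3.04.
k = floor(3.04) = 3.

3


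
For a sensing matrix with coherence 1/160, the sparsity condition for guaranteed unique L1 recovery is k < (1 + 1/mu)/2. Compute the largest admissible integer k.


1/mu = 160.
1 + 1/mu = 161.
(1 + 1/mu)/2 = 80.5 is not an integer, so k_max = floor(80.5) = 80.

80


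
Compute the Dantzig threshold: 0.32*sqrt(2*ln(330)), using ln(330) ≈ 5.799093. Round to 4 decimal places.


ln(330) ≈ 5.799093.
2*ln(n) ≈ 11.598186.
sqrt(2*ln(n)) ≈ sqrt(11.598186) ≈ 3.405611.
threshold ≈ 0.32*3.405611 = 1.08979552 ≈ 1.0898.

1.0898


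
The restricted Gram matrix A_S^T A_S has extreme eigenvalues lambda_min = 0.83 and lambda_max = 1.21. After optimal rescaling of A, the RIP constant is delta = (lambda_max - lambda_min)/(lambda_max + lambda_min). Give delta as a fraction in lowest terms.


lambda_max - lambda_min = 1.21 - 0.83 = 0.38.
lambda_max + lambda_min = 1.21 + 0.83 = 2.04.
delta = 0.38/2.04 = 38/204 = 19/102.

19/102


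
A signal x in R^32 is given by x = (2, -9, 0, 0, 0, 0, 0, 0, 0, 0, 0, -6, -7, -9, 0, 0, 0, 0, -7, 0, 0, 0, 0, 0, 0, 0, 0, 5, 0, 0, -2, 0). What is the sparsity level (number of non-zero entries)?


Non-zero positions: [0, 1, 11, 12, 13, 18, 27, 30].
Sparsity = 8.

8


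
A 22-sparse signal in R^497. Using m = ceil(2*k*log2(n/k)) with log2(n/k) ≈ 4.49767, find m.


log2(n/k) = log2(497/22) ≈ 4.49767.
2*k*log2(n/k) ≈ 2*22*4.49767 = 197.89748.
m = ceil(197.89748) = 198.

198


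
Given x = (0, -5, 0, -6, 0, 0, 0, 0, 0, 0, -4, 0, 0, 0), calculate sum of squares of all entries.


Non-zero entries: [(1, -5), (3, -6), (10, -4)]
Squares: [25, 36, 16]
||x||_2^2 = sum = 77.

77


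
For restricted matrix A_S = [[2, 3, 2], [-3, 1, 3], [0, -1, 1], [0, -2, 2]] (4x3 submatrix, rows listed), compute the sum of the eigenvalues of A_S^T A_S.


Sum of eigenvalues of A_S^T A_S = trace(A_S^T A_S) = sum of squared column norms of A_S.
A_S^T A_S diagonal: [13, 15, 18].
trace = 13 + 15 + 18 = 46.

46


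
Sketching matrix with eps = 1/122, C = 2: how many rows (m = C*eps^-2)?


1/eps = 122.
(1/eps)^2 = 14884.
m = 2*14884 = 29768.

29768


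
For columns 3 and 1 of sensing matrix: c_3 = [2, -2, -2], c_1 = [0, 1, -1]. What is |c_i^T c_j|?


Inner product: 2*0 + -2*1 + -2*-1
Products: [0, -2, 2]
Sum = 0.
|dot| = 0.

0


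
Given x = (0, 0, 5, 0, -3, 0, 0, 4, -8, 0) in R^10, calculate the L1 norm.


Non-zero entries: [(2, 5), (4, -3), (7, 4), (8, -8)]
Absolute values: [5, 3, 4, 8]
||x||_1 = sum = 20.

20


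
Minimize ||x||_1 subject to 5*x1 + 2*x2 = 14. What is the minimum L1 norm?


Axis intercepts:
  x1 = 14/5, x2 = 0: L1 = 14/5
  x1 = 0, x2 = 7: L1 = 7
x* = (14/5, 0)
||x*||_1 = 14/5.

14/5


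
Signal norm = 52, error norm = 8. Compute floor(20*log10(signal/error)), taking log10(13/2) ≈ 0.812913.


||x||/||e|| = 52/8 = 13/2.
log10(13/2) ≈ 0.812913.
20*log10(||x||/||e||) ≈ 20*0.812913 = 16.25826.
floor(16.25826) = 16.

16


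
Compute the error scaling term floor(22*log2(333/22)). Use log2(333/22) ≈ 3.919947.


log2(n/k) = log2(333/22) ≈ 3.919947.
k*log2(n/k) ≈ 22*3.919947 = 86.238834.
floor(86.238834) = 86.

86
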